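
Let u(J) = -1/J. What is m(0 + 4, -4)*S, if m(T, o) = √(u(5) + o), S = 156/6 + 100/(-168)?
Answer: 1067*I*√105/210 ≈ 52.064*I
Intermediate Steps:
S = 1067/42 (S = 156*(⅙) + 100*(-1/168) = 26 - 25/42 = 1067/42 ≈ 25.405)
m(T, o) = √(-⅕ + o) (m(T, o) = √(-1/5 + o) = √(-1*⅕ + o) = √(-⅕ + o))
m(0 + 4, -4)*S = (√(-5 + 25*(-4))/5)*(1067/42) = (√(-5 - 100)/5)*(1067/42) = (√(-105)/5)*(1067/42) = ((I*√105)/5)*(1067/42) = (I*√105/5)*(1067/42) = 1067*I*√105/210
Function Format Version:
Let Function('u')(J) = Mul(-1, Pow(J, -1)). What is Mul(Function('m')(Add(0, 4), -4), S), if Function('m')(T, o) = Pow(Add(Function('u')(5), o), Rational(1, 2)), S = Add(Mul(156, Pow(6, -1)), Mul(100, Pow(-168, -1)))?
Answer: Mul(Rational(1067, 210), I, Pow(105, Rational(1, 2))) ≈ Mul(52.064, I)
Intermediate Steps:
S = Rational(1067, 42) (S = Add(Mul(156, Rational(1, 6)), Mul(100, Rational(-1, 168))) = Add(26, Rational(-25, 42)) = Rational(1067, 42) ≈ 25.405)
Function('m')(T, o) = Pow(Add(Rational(-1, 5), o), Rational(1, 2)) (Function('m')(T, o) = Pow(Add(Mul(-1, Pow(5, -1)), o), Rational(1, 2)) = Pow(Add(Mul(-1, Rational(1, 5)), o), Rational(1, 2)) = Pow(Add(Rational(-1, 5), o), Rational(1, 2)))
Mul(Function('m')(Add(0, 4), -4), S) = Mul(Mul(Rational(1, 5), Pow(Add(-5, Mul(25, -4)), Rational(1, 2))), Rational(1067, 42)) = Mul(Mul(Rational(1, 5), Pow(Add(-5, -100), Rational(1, 2))), Rational(1067, 42)) = Mul(Mul(Rational(1, 5), Pow(-105, Rational(1, 2))), Rational(1067, 42)) = Mul(Mul(Rational(1, 5), Mul(I, Pow(105, Rational(1, 2)))), Rational(1067, 42)) = Mul(Mul(Rational(1, 5), I, Pow(105, Rational(1, 2))), Rational(1067, 42)) = Mul(Rational(1067, 210), I, Pow(105, Rational(1, 2)))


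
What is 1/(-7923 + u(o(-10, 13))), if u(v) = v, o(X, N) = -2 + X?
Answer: -1/7935 ≈ -0.00012602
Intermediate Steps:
1/(-7923 + u(o(-10, 13))) = 1/(-7923 + (-2 - 10)) = 1/(-7923 - 12) = 1/(-7935) = -1/7935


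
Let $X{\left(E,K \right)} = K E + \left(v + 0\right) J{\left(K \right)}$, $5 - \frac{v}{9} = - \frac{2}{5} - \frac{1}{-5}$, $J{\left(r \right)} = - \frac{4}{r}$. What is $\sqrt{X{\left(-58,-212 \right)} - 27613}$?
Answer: $\frac{i \sqrt{1075574315}}{265} \approx 123.76 i$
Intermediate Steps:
$v = \frac{234}{5}$ ($v = 45 - 9 \left(- \frac{2}{5} - \frac{1}{-5}\right) = 45 - 9 \left(\left(-2\right) \frac{1}{5} - - \frac{1}{5}\right) = 45 - 9 \left(- \frac{2}{5} + \frac{1}{5}\right) = 45 - - \frac{9}{5} = 45 + \frac{9}{5} = \frac{234}{5} \approx 46.8$)
$X{\left(E,K \right)} = - \frac{936}{5 K} + E K$ ($X{\left(E,K \right)} = K E + \left(\frac{234}{5} + 0\right) \left(- \frac{4}{K}\right) = E K + \frac{234 \left(- \frac{4}{K}\right)}{5} = E K - \frac{936}{5 K} = - \frac{936}{5 K} + E K$)
$\sqrt{X{\left(-58,-212 \right)} - 27613} = \sqrt{\left(- \frac{936}{5 \left(-212\right)} - -12296\right) - 27613} = \sqrt{\left(\left(- \frac{936}{5}\right) \left(- \frac{1}{212}\right) + 12296\right) - 27613} = \sqrt{\left(\frac{234}{265} + 12296\right) - 27613} = \sqrt{\frac{3258674}{265} - 27613} = \sqrt{- \frac{4058771}{265}} = \frac{i \sqrt{1075574315}}{265}$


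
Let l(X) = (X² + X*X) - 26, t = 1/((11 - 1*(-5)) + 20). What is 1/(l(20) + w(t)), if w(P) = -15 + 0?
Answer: 1/759 ≈ 0.0013175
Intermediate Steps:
t = 1/36 (t = 1/((11 + 5) + 20) = 1/(16 + 20) = 1/36 ≈ 0.027778)
w(P) = -15
l(X) = -26 + 2*X² (l(X) = (X² + X²) - 26 = 2*X² - 26 = -26 + 2*X²)
1/(l(20) + w(t)) = 1/((-26 + 2*20²) - 15) = 1/((-26 + 2*400) - 15) = 1/((-26 + 800) - 15) = 1/(774 - 15) = 1/759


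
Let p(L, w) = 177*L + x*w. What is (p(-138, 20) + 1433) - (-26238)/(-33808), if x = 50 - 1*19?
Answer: -378206311/16904 ≈ -22374.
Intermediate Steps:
x = 31 (x = 50 - 19 = 31)
p(L, w) = 31*w + 177*L (p(L, w) = 177*L + 31*w = 31*w + 177*L)
(p(-138, 20) + 1433) - (-26238)/(-33808) = ((31*20 + 177*(-138)) + 1433) - (-26238)/(-33808) = ((620 - 24426) + 1433) - (-26238)*(-1)/33808 = (-23806 + 1433) - 1*13119/16904 = -22373 - 13119/16904 = -378206311/16904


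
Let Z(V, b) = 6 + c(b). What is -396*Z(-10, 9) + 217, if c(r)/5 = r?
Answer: -19979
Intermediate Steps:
c(r) = 5*r
Z(V, b) = 6 + 5*b
-396*Z(-10, 9) + 217 = -396*(6 + 5*9) + 217 = -396*(6 + 45) + 217 = -396*51 + 217 = -20196 + 217 = -19979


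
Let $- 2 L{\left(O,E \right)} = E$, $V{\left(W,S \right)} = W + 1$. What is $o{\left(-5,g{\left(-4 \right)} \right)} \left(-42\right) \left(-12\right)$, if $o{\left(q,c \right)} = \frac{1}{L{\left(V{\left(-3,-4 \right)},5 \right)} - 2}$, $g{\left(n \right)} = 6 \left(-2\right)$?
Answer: $-112$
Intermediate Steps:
$V{\left(W,S \right)} = 1 + W$
$g{\left(n \right)} = -12$
$L{\left(O,E \right)} = - \frac{E}{2}$
$o{\left(q,c \right)} = - \frac{2}{9}$ ($o{\left(q,c \right)} = \frac{1}{\left(- \frac{1}{2}\right) 5 - 2} = \frac{1}{- \frac{5}{2} - 2} = \frac{1}{- \frac{9}{2}} = - \frac{2}{9}$)
$o{\left(-5,g{\left(-4 \right)} \right)} \left(-42\right) \left(-12\right) = \left(- \frac{2}{9}\right) \left(-42\right) \left(-12\right) = \frac{28}{3} \left(-12\right) = -112$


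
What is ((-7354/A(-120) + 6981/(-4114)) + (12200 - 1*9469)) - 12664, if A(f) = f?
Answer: -1218576701/123420 ≈ -9873.4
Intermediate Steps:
((-7354/A(-120) + 6981/(-4114)) + (12200 - 1*9469)) - 12664 = ((-7354/(-120) + 6981/(-4114)) + (12200 - 1*9469)) - 12664 = ((-7354*(-1/120) + 6981*(-1/4114)) + (12200 - 9469)) - 12664 = ((3677/60 - 6981/4114) + 2731) - 12664 = (7354159/123420 + 2731) - 12664 = 344414179/123420 - 12664 = -1218576701/123420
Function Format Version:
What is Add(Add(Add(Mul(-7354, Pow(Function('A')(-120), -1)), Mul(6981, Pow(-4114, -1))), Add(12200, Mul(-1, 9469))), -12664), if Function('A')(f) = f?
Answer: Rational(-1218576701, 123420) ≈ -9873.4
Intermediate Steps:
Add(Add(Add(Mul(-7354, Pow(Function('A')(-120), -1)), Mul(6981, Pow(-4114, -1))), Add(12200, Mul(-1, 9469))), -12664) = Add(Add(Add(Mul(-7354, Pow(-120, -1)), Mul(6981, Pow(-4114, -1))), Add(12200, Mul(-1, 9469))), -12664) = Add(Add(Add(Mul(-7354, Rational(-1, 120)), Mul(6981, Rational(-1, 4114))), Add(12200, -9469)), -12664) = Add(Add(Add(Rational(3677, 60), Rational(-6981, 4114)), 2731), -12664) = Add(Add(Rational(7354159, 123420), 2731), -12664) = Add(Rational(344414179, 123420), -12664) = Rational(-1218576701, 123420)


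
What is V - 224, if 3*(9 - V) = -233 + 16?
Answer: -428/3 ≈ -142.67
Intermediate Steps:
V = 244/3 (V = 9 - (-233 + 16)/3 = 9 - 1/3*(-217) = 9 + 217/3 = 244/3 ≈ 81.333)
V - 224 = 244/3 - 224 = -428/3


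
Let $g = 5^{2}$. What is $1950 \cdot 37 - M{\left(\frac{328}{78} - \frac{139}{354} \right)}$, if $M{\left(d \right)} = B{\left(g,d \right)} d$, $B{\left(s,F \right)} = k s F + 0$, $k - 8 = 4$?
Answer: $\frac{119639478425}{1764867} \approx 67790.0$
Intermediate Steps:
$k = 12$ ($k = 8 + 4 = 12$)
$g = 25$
$B{\left(s,F \right)} = 12 F s$ ($B{\left(s,F \right)} = 12 s F + 0 = 12 F s + 0 = 12 F s$)
$M{\left(d \right)} = 300 d^{2}$ ($M{\left(d \right)} = 12 d 25 d = 300 d d = 300 d^{2}$)
$1950 \cdot 37 - M{\left(\frac{328}{78} - \frac{139}{354} \right)} = 1950 \cdot 37 - 300 \left(\frac{328}{78} - \frac{139}{354}\right)^{2} = 72150 - 300 \left(328 \cdot \frac{1}{78} - \frac{139}{354}\right)^{2} = 72150 - 300 \left(\frac{164}{39} - \frac{139}{354}\right)^{2} = 72150 - 300 \left(\frac{17545}{4602}\right)^{2} = 72150 - 300 \cdot \frac{307827025}{21178404} = 72150 - \frac{7695675625}{1764867} = \frac{119639478425}{1764867}$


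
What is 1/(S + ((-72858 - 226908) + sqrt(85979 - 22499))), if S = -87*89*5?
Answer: -112827/38189774627 - 46*sqrt(30)/114569323881 ≈ -2.9566e-6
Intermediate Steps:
S = -38715 (S = -7743*5 = -38715)
1/(S + ((-72858 - 226908) + sqrt(85979 - 22499))) = 1/(-38715 + ((-72858 - 226908) + sqrt(85979 - 22499))) = 1/(-38715 + (-299766 + sqrt(63480))) = 1/(-38715 + (-299766 + 46*sqrt(30))) = 1/(-338481 + 46*sqrt(30))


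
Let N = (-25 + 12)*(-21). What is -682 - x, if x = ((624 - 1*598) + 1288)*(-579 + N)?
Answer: 401402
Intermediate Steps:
N = 273 (N = -13*(-21) = 273)
x = -402084 (x = ((624 - 1*598) + 1288)*(-579 + 273) = ((624 - 598) + 1288)*(-306) = (26 + 1288)*(-306) = 1314*(-306) = -402084)
-682 - x = -682 - 1*(-402084) = -682 + 402084 = 401402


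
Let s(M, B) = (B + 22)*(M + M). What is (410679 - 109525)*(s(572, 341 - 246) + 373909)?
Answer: 152913051578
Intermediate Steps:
s(M, B) = 2*M*(22 + B) (s(M, B) = (22 + B)*(2*M) = 2*M*(22 + B))
(410679 - 109525)*(s(572, 341 - 246) + 373909) = (410679 - 109525)*(2*572*(22 + (341 - 246)) + 373909) = 301154*(2*572*(22 + 95) + 373909) = 301154*(2*572*117 + 373909) = 301154*(133848 + 373909) = 301154*507757 = 152913051578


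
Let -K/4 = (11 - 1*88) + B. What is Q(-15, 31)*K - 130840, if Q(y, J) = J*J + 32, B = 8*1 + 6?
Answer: 119396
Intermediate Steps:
B = 14 (B = 8 + 6 = 14)
Q(y, J) = 32 + J² (Q(y, J) = J² + 32 = 32 + J²)
K = 252 (K = -4*((11 - 1*88) + 14) = -4*((11 - 88) + 14) = -4*(-77 + 14) = -4*(-63) = 252)
Q(-15, 31)*K - 130840 = (32 + 31²)*252 - 130840 = (32 + 961)*252 - 130840 = 993*252 - 130840 = 250236 - 130840 = 119396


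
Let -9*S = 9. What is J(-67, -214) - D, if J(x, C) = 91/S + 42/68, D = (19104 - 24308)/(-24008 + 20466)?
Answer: -5530751/60214 ≈ -91.852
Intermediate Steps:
S = -1 (S = -⅑*9 = -1)
D = 2602/1771 (D = -5204/(-3542) = -5204*(-1/3542) = 2602/1771 ≈ 1.4692)
J(x, C) = -3073/34 (J(x, C) = 91/(-1) + 42/68 = 91*(-1) + 42*(1/68) = -91 + 21/34 = -3073/34)
J(-67, -214) - D = -3073/34 - 1*2602/1771 = -3073/34 - 2602/1771 = -5530751/60214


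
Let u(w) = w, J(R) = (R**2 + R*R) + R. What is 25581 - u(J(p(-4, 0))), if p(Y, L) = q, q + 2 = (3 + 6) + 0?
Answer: 25476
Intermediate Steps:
q = 7 (q = -2 + ((3 + 6) + 0) = -2 + (9 + 0) = -2 + 9 = 7)
p(Y, L) = 7
J(R) = R + 2*R**2 (J(R) = (R**2 + R**2) + R = 2*R**2 + R = R + 2*R**2)
25581 - u(J(p(-4, 0))) = 25581 - 7*(1 + 2*7) = 25581 - 7*(1 + 14) = 25581 - 7*15 = 25581 - 1*105 = 25581 - 105 = 25476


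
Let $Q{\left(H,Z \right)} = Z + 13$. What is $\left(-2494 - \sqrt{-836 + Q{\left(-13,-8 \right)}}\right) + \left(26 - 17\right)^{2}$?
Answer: $-2413 - i \sqrt{831} \approx -2413.0 - 28.827 i$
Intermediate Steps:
$Q{\left(H,Z \right)} = 13 + Z$
$\left(-2494 - \sqrt{-836 + Q{\left(-13,-8 \right)}}\right) + \left(26 - 17\right)^{2} = \left(-2494 - \sqrt{-836 + \left(13 - 8\right)}\right) + \left(26 - 17\right)^{2} = \left(-2494 - \sqrt{-836 + 5}\right) + 9^{2} = \left(-2494 - \sqrt{-831}\right) + 81 = \left(-2494 - i \sqrt{831}\right) + 81 = -2413 - i \sqrt{831}$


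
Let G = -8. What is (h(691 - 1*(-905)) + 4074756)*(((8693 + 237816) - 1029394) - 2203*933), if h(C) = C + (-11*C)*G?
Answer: -11968475971200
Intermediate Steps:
h(C) = 89*C (h(C) = C - 11*C*(-8) = C + 88*C = 89*C)
(h(691 - 1*(-905)) + 4074756)*(((8693 + 237816) - 1029394) - 2203*933) = (89*(691 - 1*(-905)) + 4074756)*(((8693 + 237816) - 1029394) - 2203*933) = (89*(691 + 905) + 4074756)*((246509 - 1029394) - 2055399) = (89*1596 + 4074756)*(-782885 - 2055399) = (142044 + 4074756)*(-2838284) = 4216800*(-2838284) = -11968475971200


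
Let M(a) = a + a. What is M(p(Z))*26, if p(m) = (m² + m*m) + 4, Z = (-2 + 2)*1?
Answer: 208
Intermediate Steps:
Z = 0 (Z = 0*1 = 0)
p(m) = 4 + 2*m² (p(m) = (m² + m²) + 4 = 2*m² + 4 = 4 + 2*m²)
M(a) = 2*a
M(p(Z))*26 = (2*(4 + 2*0²))*26 = (2*(4 + 2*0))*26 = (2*(4 + 0))*26 = (2*4)*26 = 8*26 = 208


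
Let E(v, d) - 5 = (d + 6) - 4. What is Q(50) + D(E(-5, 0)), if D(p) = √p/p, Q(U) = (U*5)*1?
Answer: 250 + √7/7 ≈ 250.38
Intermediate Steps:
E(v, d) = 7 + d (E(v, d) = 5 + ((d + 6) - 4) = 5 + ((6 + d) - 4) = 5 + (2 + d) = 7 + d)
Q(U) = 5*U (Q(U) = (5*U)*1 = 5*U)
D(p) = p^(-½)
Q(50) + D(E(-5, 0)) = 5*50 + (7 + 0)^(-½) = 250 + 7^(-½) = 250 + √7/7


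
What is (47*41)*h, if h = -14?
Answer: -26978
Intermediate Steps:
(47*41)*h = (47*41)*(-14) = 1927*(-14) = -26978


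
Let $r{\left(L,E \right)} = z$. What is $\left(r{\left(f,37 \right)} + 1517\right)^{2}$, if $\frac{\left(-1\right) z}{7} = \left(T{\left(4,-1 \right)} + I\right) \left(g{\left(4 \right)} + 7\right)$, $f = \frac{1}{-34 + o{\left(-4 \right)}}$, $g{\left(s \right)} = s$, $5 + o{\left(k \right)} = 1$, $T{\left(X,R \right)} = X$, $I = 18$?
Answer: $31329$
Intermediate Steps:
$o{\left(k \right)} = -4$ ($o{\left(k \right)} = -5 + 1 = -4$)
$f = - \frac{1}{38}$ ($f = \frac{1}{-34 - 4} = \frac{1}{-38} = - \frac{1}{38} \approx -0.026316$)
$z = -1694$ ($z = - 7 \left(4 + 18\right) \left(4 + 7\right) = - 7 \cdot 22 \cdot 11 = \left(-7\right) 242 = -1694$)
$r{\left(L,E \right)} = -1694$
$\left(r{\left(f,37 \right)} + 1517\right)^{2} = \left(-1694 + 1517\right)^{2} = \left(-177\right)^{2} = 31329$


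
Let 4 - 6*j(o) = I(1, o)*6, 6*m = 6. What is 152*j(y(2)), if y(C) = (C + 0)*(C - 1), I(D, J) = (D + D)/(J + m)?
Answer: 0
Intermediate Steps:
m = 1 (m = (⅙)*6 = 1)
I(D, J) = 2*D/(1 + J) (I(D, J) = (D + D)/(J + 1) = (2*D)/(1 + J) = 2*D/(1 + J))
y(C) = C*(-1 + C)
j(o) = ⅔ - 2/(1 + o) (j(o) = ⅔ - 2*1/(1 + o)*6/6 = ⅔ - 2/(1 + o)*6/6 = ⅔ - 2/(1 + o))
152*j(y(2)) = 152*(2*(-2 + 2*(-1 + 2))/(3*(1 + 2*(-1 + 2)))) = 152*(2*(-2 + 2*1)/(3*(1 + 2*1))) = 152*(2*(-2 + 2)/(3*(1 + 2))) = 152*((⅔)*0/3) = 152*((⅔)*(⅓)*0) = 152*0 = 0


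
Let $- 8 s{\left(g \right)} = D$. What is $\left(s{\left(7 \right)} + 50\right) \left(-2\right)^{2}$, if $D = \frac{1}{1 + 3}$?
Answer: $\frac{1599}{8} \approx 199.88$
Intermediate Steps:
$D = \frac{1}{4} \approx 0.25$
$s{\left(g \right)} = - \frac{1}{32}$ ($s{\left(g \right)} = \left(- \frac{1}{8}\right) \frac{1}{4} = - \frac{1}{32}$)
$\left(s{\left(7 \right)} + 50\right) \left(-2\right)^{2} = \left(- \frac{1}{32} + 50\right) \left(-2\right)^{2} = \frac{1599}{32} \cdot 4 = \frac{1599}{8}$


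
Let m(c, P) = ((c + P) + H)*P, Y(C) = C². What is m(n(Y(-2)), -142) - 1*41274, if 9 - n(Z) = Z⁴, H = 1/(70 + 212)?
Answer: 1968853/141 ≈ 13964.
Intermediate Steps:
H = 1/282 ≈ 0.0035461
n(Z) = 9 - Z⁴
m(c, P) = P*(1/282 + P + c) (m(c, P) = ((c + P) + 1/282)*P = ((P + c) + 1/282)*P = (1/282 + P + c)*P = P*(1/282 + P + c))
m(n(Y(-2)), -142) - 1*41274 = -142*(1/282 - 142 + (9 - ((-2)²)⁴)) - 1*41274 = -142*(1/282 - 142 + (9 - 1*4⁴)) - 41274 = -142*(1/282 - 142 + (9 - 1*256)) - 41274 = -142*(1/282 - 142 + (9 - 256)) - 41274 = -142*(1/282 - 142 - 247) - 41274 = -142*(-109697/282) - 41274 = 7788487/141 - 41274 = 1968853/141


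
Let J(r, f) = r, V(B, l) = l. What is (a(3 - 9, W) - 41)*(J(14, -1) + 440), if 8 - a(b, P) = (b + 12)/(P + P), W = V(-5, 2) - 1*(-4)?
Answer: -15209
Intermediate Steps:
W = 6 (W = 2 - 1*(-4) = 2 + 4 = 6)
a(b, P) = 8 - (12 + b)/(2*P) (a(b, P) = 8 - (b + 12)/(P + P) = 8 - (12 + b)/(2*P))
(a(3 - 9, W) - 41)*(J(14, -1) + 440) = ((1/2)*(-12 - (3 - 9) + 16*6)/6 - 41)*(14 + 440) = ((1/2)*(1/6)*(-12 - 1*(-6) + 96) - 41)*454 = ((1/2)*(1/6)*(-12 + 6 + 96) - 41)*454 = ((1/2)*(1/6)*90 - 41)*454 = (15/2 - 41)*454 = -67/2*454 = -15209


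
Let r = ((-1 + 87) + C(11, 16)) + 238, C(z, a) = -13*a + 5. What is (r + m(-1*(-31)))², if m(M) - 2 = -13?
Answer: 12100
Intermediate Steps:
m(M) = -11 (m(M) = 2 - 13 = -11)
C(z, a) = 5 - 13*a
r = 121 (r = ((-1 + 87) + (5 - 13*16)) + 238 = (86 + (5 - 208)) + 238 = (86 - 203) + 238 = -117 + 238 = 121)
(r + m(-1*(-31)))² = (121 - 11)² = 110² = 12100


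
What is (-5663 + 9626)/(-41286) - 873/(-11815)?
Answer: -3593389/162598030 ≈ -0.022100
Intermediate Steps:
(-5663 + 9626)/(-41286) - 873/(-11815) = 3963*(-1/41286) - 873*(-1/11815) = -1321/13762 + 873/11815 = -3593389/162598030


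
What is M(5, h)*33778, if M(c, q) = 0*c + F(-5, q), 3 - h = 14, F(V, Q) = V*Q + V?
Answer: 1688900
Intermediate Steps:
F(V, Q) = V + Q*V (F(V, Q) = Q*V + V = V + Q*V)
h = -11 (h = 3 - 1*14 = 3 - 14 = -11)
M(c, q) = -5 - 5*q (M(c, q) = 0*c - 5*(1 + q) = 0 + (-5 - 5*q) = -5 - 5*q)
M(5, h)*33778 = (-5 - 5*(-11))*33778 = (-5 + 55)*33778 = 50*33778 = 1688900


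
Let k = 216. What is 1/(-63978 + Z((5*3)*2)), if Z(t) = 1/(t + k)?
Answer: -246/15738587 ≈ -1.5630e-5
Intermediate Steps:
Z(t) = 1/(216 + t) (Z(t) = 1/(t + 216) = 1/(216 + t))
1/(-63978 + Z((5*3)*2)) = 1/(-63978 + 1/(216 + (5*3)*2)) = 1/(-63978 + 1/(216 + 15*2)) = 1/(-63978 + 1/(216 + 30)) = 1/(-63978 + 1/246) = 1/(-15738587/246) = -246/15738587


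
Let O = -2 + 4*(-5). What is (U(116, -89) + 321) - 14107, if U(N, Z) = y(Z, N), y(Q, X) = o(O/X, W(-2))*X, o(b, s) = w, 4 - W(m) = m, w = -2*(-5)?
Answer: -12626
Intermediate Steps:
O = -22 (O = -2 - 20 = -22)
w = 10
W(m) = 4 - m
o(b, s) = 10
y(Q, X) = 10*X
U(N, Z) = 10*N
(U(116, -89) + 321) - 14107 = (10*116 + 321) - 14107 = (1160 + 321) - 14107 = 1481 - 14107 = -12626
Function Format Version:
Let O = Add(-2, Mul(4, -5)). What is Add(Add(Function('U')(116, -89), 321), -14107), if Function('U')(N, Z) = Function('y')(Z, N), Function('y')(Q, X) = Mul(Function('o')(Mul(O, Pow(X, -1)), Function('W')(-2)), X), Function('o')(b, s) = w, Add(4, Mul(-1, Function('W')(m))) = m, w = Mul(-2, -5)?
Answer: -12626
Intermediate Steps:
O = -22 (O = Add(-2, -20) = -22)
w = 10
Function('W')(m) = Add(4, Mul(-1, m))
Function('o')(b, s) = 10
Function('y')(Q, X) = Mul(10, X)
Function('U')(N, Z) = Mul(10, N)
Add(Add(Function('U')(116, -89), 321), -14107) = Add(Add(Mul(10, 116), 321), -14107) = Add(Add(1160, 321), -14107) = Add(1481, -14107) = -12626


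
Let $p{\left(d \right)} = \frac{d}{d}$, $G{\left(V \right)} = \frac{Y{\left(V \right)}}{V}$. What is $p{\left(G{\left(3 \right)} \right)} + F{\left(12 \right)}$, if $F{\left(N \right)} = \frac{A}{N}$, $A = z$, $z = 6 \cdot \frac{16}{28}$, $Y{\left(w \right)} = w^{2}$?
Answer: $\frac{9}{7} \approx 1.2857$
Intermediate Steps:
$G{\left(V \right)} = V$ ($G{\left(V \right)} = \frac{V^{2}}{V} = V$)
$z = \frac{24}{7}$ ($z = 6 \cdot 16 \cdot \frac{1}{28} = 6 \cdot \frac{4}{7} = \frac{24}{7} \approx 3.4286$)
$A = \frac{24}{7} \approx 3.4286$
$p{\left(d \right)} = 1$
$F{\left(N \right)} = \frac{24}{7 N}$
$p{\left(G{\left(3 \right)} \right)} + F{\left(12 \right)} = 1 + \frac{24}{7 \cdot 12} = 1 + \frac{24}{7} \cdot \frac{1}{12} = 1 + \frac{2}{7} = \frac{9}{7}$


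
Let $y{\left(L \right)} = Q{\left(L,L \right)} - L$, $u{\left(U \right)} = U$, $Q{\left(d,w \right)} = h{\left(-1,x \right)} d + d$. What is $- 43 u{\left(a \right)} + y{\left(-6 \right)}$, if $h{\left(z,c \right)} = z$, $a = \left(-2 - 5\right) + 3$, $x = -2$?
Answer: $178$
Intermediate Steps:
$a = -4$ ($a = -7 + 3 = -4$)
$Q{\left(d,w \right)} = 0$ ($Q{\left(d,w \right)} = - d + d = 0$)
$y{\left(L \right)} = - L$ ($y{\left(L \right)} = 0 - L = - L$)
$- 43 u{\left(a \right)} + y{\left(-6 \right)} = \left(-43\right) \left(-4\right) - -6 = 172 + 6 = 178$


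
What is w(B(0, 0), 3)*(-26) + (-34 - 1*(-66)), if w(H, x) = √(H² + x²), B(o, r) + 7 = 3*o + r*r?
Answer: 32 - 26*√58 ≈ -166.01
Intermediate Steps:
B(o, r) = -7 + r² + 3*o (B(o, r) = -7 + (3*o + r*r) = -7 + (3*o + r²) = -7 + (r² + 3*o) = -7 + r² + 3*o)
w(B(0, 0), 3)*(-26) + (-34 - 1*(-66)) = √((-7 + 0² + 3*0)² + 3²)*(-26) + (-34 - 1*(-66)) = √((-7 + 0 + 0)² + 9)*(-26) + (-34 + 66) = √((-7)² + 9)*(-26) + 32 = √(49 + 9)*(-26) + 32 = √58*(-26) + 32 = -26*√58 + 32 = 32 - 26*√58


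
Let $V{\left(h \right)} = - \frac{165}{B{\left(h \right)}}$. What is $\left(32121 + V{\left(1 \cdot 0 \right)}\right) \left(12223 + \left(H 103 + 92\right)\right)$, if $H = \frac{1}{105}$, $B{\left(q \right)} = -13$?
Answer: $\frac{180069863788}{455} \approx 3.9576 \cdot 10^{8}$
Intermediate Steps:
$H = \frac{1}{105} \approx 0.0095238$
$V{\left(h \right)} = \frac{165}{13}$ ($V{\left(h \right)} = - \frac{165}{-13} = \left(-165\right) \left(- \frac{1}{13}\right) = \frac{165}{13}$)
$\left(32121 + V{\left(1 \cdot 0 \right)}\right) \left(12223 + \left(H 103 + 92\right)\right) = \left(32121 + \frac{165}{13}\right) \left(12223 + \left(\frac{1}{105} \cdot 103 + 92\right)\right) = \frac{417738 \left(12223 + \left(\frac{103}{105} + 92\right)\right)}{13} = \frac{417738 \left(12223 + \frac{9763}{105}\right)}{13} = \frac{417738}{13} \cdot \frac{1293178}{105} = \frac{180069863788}{455}$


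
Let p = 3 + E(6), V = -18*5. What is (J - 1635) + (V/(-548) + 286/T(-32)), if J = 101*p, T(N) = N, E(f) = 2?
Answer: -2496191/2192 ≈ -1138.8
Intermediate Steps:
V = -90
p = 5 (p = 3 + 2 = 5)
J = 505 (J = 101*5 = 505)
(J - 1635) + (V/(-548) + 286/T(-32)) = (505 - 1635) + (-90/(-548) + 286/(-32)) = -1130 + (-90*(-1/548) + 286*(-1/32)) = -1130 + (45/274 - 143/16) = -1130 - 19231/2192 = -2496191/2192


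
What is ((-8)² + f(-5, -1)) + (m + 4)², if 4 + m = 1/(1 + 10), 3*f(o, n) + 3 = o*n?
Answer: 23477/363 ≈ 64.675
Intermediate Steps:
f(o, n) = -1 + n*o/3 (f(o, n) = -1 + (o*n)/3 = -1 + (n*o)/3 = -1 + n*o/3)
m = -43/11 (m = -4 + 1/(1 + 10) = -4 + 1/11 = -43/11 ≈ -3.9091)
((-8)² + f(-5, -1)) + (m + 4)² = ((-8)² + (-1 + (⅓)*(-1)*(-5))) + (-43/11 + 4)² = (64 + (-1 + 5/3)) + (1/11)² = (64 + ⅔) + 1/121 = 194/3 + 1/121 = 23477/363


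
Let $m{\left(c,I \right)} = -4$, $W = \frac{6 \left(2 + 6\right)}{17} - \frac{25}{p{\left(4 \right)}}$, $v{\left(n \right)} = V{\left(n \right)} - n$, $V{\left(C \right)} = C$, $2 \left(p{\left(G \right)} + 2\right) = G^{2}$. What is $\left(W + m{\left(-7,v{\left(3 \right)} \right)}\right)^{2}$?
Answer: $\frac{297025}{10404} \approx 28.549$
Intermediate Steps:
$p{\left(G \right)} = -2 + \frac{G^{2}}{2}$
$v{\left(n \right)} = 0$ ($v{\left(n \right)} = n - n = 0$)
$W = - \frac{137}{102}$ ($W = \frac{6 \left(2 + 6\right)}{17} - \frac{25}{-2 + \frac{4^{2}}{2}} = 6 \cdot 8 \cdot \frac{1}{17} - \frac{25}{-2 + \frac{1}{2} \cdot 16} = 48 \cdot \frac{1}{17} - \frac{25}{-2 + 8} = \frac{48}{17} - \frac{25}{6} = - \frac{137}{102} \approx -1.3431$)
$\left(W + m{\left(-7,v{\left(3 \right)} \right)}\right)^{2} = \left(- \frac{137}{102} - 4\right)^{2} = \left(- \frac{545}{102}\right)^{2} = \frac{297025}{10404}$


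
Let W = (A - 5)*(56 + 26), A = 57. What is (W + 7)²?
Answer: 18241441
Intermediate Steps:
W = 4264 (W = (57 - 5)*(56 + 26) = 52*82 = 4264)
(W + 7)² = (4264 + 7)² = 4271² = 18241441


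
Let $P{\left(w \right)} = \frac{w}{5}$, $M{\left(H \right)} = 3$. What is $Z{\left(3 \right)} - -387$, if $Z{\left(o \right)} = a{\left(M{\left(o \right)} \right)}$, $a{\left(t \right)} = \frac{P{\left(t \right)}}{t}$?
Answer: $\frac{1936}{5} \approx 387.2$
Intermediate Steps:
$P{\left(w \right)} = \frac{w}{5}$ ($P{\left(w \right)} = w \frac{1}{5} = \frac{w}{5}$)
$a{\left(t \right)} = \frac{1}{5}$ ($a{\left(t \right)} = \frac{\frac{1}{5} t}{t} = \frac{1}{5}$)
$Z{\left(o \right)} = \frac{1}{5}$
$Z{\left(3 \right)} - -387 = \frac{1}{5} - -387 = \frac{1}{5} + 387 = \frac{1936}{5}$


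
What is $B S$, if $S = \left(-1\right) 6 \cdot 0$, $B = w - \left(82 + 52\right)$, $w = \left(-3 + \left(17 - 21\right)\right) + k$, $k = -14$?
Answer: $0$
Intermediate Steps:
$w = -21$ ($w = \left(-3 + \left(17 - 21\right)\right) - 14 = \left(-3 - 4\right) - 14 = -7 - 14 = -21$)
$B = -155$ ($B = -21 - \left(82 + 52\right) = -21 - 134 = -155$)
$S = 0$ ($S = \left(-6\right) 0 = 0$)
$B S = \left(-155\right) 0 = 0$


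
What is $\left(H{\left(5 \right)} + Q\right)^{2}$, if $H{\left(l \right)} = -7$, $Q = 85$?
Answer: $6084$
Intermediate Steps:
$\left(H{\left(5 \right)} + Q\right)^{2} = \left(-7 + 85\right)^{2} = 78^{2} = 6084$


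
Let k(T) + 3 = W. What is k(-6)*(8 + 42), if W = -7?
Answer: -500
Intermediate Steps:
k(T) = -10 (k(T) = -3 - 7 = -10)
k(-6)*(8 + 42) = -10*(8 + 42) = -10*50 = -500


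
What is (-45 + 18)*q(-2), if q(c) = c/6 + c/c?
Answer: -18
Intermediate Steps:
q(c) = 1 + c/6 (q(c) = c*(⅙) + 1 = c/6 + 1 = 1 + c/6)
(-45 + 18)*q(-2) = (-45 + 18)*(1 + (⅙)*(-2)) = -27*(1 - ⅓) = -27*⅔ = -18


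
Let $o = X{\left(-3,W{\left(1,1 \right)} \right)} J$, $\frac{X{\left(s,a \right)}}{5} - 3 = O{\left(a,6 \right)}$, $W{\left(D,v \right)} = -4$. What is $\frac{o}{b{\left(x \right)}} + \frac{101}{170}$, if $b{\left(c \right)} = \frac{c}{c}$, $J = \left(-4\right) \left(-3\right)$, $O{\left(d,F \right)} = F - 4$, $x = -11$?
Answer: $\frac{51101}{170} \approx 300.59$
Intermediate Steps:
$O{\left(d,F \right)} = -4 + F$ ($O{\left(d,F \right)} = F - 4 = -4 + F$)
$X{\left(s,a \right)} = 25$ ($X{\left(s,a \right)} = 15 + 5 \left(-4 + 6\right) = 15 + 5 \cdot 2 = 15 + 10 = 25$)
$J = 12$
$o = 300$ ($o = 25 \cdot 12 = 300$)
$b{\left(c \right)} = 1$
$\frac{o}{b{\left(x \right)}} + \frac{101}{170} = \frac{300}{1} + \frac{101}{170} = 300 \cdot 1 + 101 \cdot \frac{1}{170} = 300 + \frac{101}{170} = \frac{51101}{170}$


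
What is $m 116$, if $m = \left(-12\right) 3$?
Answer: $-4176$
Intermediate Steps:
$m = -36$
$m 116 = \left(-36\right) 116 = -4176$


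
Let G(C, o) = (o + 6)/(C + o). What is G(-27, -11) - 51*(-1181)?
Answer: 2288783/38 ≈ 60231.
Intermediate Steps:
G(C, o) = (6 + o)/(C + o)
G(-27, -11) - 51*(-1181) = (6 - 11)/(-27 - 11) - 51*(-1181) = -5/(-38) + 60231 = -1/38*(-5) + 60231 = 5/38 + 60231 = 2288783/38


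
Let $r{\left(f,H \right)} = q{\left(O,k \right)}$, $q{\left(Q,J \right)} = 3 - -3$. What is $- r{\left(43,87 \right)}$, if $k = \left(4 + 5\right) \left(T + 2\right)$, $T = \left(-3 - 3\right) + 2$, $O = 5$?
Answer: $-6$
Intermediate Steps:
$T = -4$ ($T = -6 + 2 = -4$)
$k = -18$ ($k = \left(4 + 5\right) \left(-4 + 2\right) = 9 \left(-2\right) = -18$)
$q{\left(Q,J \right)} = 6$ ($q{\left(Q,J \right)} = 3 + 3 = 6$)
$r{\left(f,H \right)} = 6$
$- r{\left(43,87 \right)} = \left(-1\right) 6 = -6$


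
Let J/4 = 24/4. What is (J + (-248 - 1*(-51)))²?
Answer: 29929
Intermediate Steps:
J = 24 (J = 4*(24/4) = 4*(24*(¼)) = 4*6 = 24)
(J + (-248 - 1*(-51)))² = (24 + (-248 - 1*(-51)))² = (24 + (-248 + 51))² = (24 - 197)² = (-173)² = 29929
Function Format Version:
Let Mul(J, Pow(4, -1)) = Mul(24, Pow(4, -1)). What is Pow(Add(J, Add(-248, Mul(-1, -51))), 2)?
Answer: 29929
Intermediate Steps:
J = 24 (J = Mul(4, Mul(24, Pow(4, -1))) = Mul(4, Mul(24, Rational(1, 4))) = Mul(4, 6) = 24)
Pow(Add(J, Add(-248, Mul(-1, -51))), 2) = Pow(Add(24, Add(-248, Mul(-1, -51))), 2) = Pow(Add(24, Add(-248, 51)), 2) = Pow(Add(24, -197), 2) = Pow(-173, 2) = 29929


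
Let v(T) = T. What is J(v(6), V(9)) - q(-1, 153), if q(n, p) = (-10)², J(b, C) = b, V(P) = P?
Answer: -94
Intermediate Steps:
q(n, p) = 100
J(v(6), V(9)) - q(-1, 153) = 6 - 1*100 = 6 - 100 = -94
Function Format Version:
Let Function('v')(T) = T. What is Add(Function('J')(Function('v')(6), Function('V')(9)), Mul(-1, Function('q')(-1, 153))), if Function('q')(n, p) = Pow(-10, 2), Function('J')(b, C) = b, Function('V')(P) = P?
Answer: -94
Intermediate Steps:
Function('q')(n, p) = 100
Add(Function('J')(Function('v')(6), Function('V')(9)), Mul(-1, Function('q')(-1, 153))) = Add(6, Mul(-1, 100)) = Add(6, -100) = -94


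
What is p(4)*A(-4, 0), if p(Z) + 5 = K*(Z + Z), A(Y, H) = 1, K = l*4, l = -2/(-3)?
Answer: 49/3 ≈ 16.333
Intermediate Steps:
l = ⅔ (l = -2*(-⅓) = ⅔ ≈ 0.66667)
K = 8/3 (K = (⅔)*4 = 8/3 ≈ 2.6667)
p(Z) = -5 + 16*Z/3 (p(Z) = -5 + 8*(Z + Z)/3 = -5 + 8*(2*Z)/3 = -5 + 16*Z/3)
p(4)*A(-4, 0) = (-5 + (16/3)*4)*1 = (-5 + 64/3)*1 = (49/3)*1 = 49/3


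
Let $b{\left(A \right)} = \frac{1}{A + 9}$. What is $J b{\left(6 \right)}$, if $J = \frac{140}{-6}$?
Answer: $- \frac{14}{9} \approx -1.5556$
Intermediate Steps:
$J = - \frac{70}{3}$ ($J = 140 \left(- \frac{1}{6}\right) = - \frac{70}{3} \approx -23.333$)
$b{\left(A \right)} = \frac{1}{9 + A}$
$J b{\left(6 \right)} = - \frac{70}{3 \left(9 + 6\right)} = - \frac{70}{3 \cdot 15} = \left(- \frac{70}{3}\right) \frac{1}{15} = - \frac{14}{9}$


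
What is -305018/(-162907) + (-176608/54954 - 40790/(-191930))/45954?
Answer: 7391725273010191469/3947982718715672958 ≈ 1.8723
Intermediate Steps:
-305018/(-162907) + (-176608/54954 - 40790/(-191930))/45954 = -305018*(-1/162907) + (-176608*1/54954 - 40790*(-1/191930))*(1/45954) = 305018/162907 + (-88304/27477 + 4079/19193)*(1/45954) = 305018/162907 - 1582739989/527366061*1/45954 = 305018/162907 - 1582739989/24234579967194 = 7391725273010191469/3947982718715672958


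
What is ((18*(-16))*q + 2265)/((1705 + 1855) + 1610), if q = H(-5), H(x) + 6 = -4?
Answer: 1029/1034 ≈ 0.99516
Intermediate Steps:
H(x) = -10 (H(x) = -6 - 4 = -10)
q = -10
((18*(-16))*q + 2265)/((1705 + 1855) + 1610) = ((18*(-16))*(-10) + 2265)/((1705 + 1855) + 1610) = (-288*(-10) + 2265)/(3560 + 1610) = (2880 + 2265)/5170 = 5145*(1/5170) = 1029/1034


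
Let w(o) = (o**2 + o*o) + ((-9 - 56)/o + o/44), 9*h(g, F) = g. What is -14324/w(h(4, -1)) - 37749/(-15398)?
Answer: 805700823387/8003741818 ≈ 100.67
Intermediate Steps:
h(g, F) = g/9
w(o) = -65/o + 2*o**2 + o/44 (w(o) = (o**2 + o**2) + (-65/o + o*(1/44)) = 2*o**2 + (-65/o + o/44) = -65/o + 2*o**2 + o/44)
-14324/w(h(4, -1)) - 37749/(-15398) = -14324/(-65/((1/9)*4) + 2*((1/9)*4)**2 + ((1/9)*4)/44) - 37749/(-15398) = -14324/(-65/4/9 + 2*(4/9)**2 + (1/44)*(4/9)) - 37749*(-1/15398) = -14324/(-65*9/4 + 2*(16/81) + 1/99) + 37749/15398 = -14324/(-585/4 + 32/81 + 1/99) + 37749/15398 = -14324/(-519791/3564) + 37749/15398 = -14324*(-3564/519791) + 37749/15398 = 51050736/519791 + 37749/15398 = 805700823387/8003741818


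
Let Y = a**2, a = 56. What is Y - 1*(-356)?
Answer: 3492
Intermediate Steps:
Y = 3136 (Y = 56**2 = 3136)
Y - 1*(-356) = 3136 - 1*(-356) = 3136 + 356 = 3492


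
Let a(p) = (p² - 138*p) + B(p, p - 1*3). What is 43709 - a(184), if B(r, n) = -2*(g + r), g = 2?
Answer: 35617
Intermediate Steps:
B(r, n) = -4 - 2*r (B(r, n) = -2*(2 + r) = -4 - 2*r)
a(p) = -4 + p² - 140*p (a(p) = (p² - 138*p) + (-4 - 2*p) = -4 + p² - 140*p)
43709 - a(184) = 43709 - (-4 + 184² - 140*184) = 43709 - (-4 + 33856 - 25760) = 43709 - 1*8092 = 43709 - 8092 = 35617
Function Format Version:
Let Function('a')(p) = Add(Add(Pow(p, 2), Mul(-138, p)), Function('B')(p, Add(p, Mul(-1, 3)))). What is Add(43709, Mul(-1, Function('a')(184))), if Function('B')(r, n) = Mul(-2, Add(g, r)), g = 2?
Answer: 35617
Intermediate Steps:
Function('B')(r, n) = Add(-4, Mul(-2, r)) (Function('B')(r, n) = Mul(-2, Add(2, r)) = Add(-4, Mul(-2, r)))
Function('a')(p) = Add(-4, Pow(p, 2), Mul(-140, p)) (Function('a')(p) = Add(Add(Pow(p, 2), Mul(-138, p)), Add(-4, Mul(-2, p))) = Add(-4, Pow(p, 2), Mul(-140, p)))
Add(43709, Mul(-1, Function('a')(184))) = Add(43709, Mul(-1, Add(-4, Pow(184, 2), Mul(-140, 184)))) = Add(43709, Mul(-1, Add(-4, 33856, -25760))) = Add(43709, Mul(-1, 8092)) = Add(43709, -8092) = 35617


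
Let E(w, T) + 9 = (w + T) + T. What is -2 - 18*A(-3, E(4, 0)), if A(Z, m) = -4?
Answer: 70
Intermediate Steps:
E(w, T) = -9 + w + 2*T (E(w, T) = -9 + ((w + T) + T) = -9 + ((T + w) + T) = -9 + (w + 2*T) = -9 + w + 2*T)
-2 - 18*A(-3, E(4, 0)) = -2 - 18*(-4) = -2 + 72 = 70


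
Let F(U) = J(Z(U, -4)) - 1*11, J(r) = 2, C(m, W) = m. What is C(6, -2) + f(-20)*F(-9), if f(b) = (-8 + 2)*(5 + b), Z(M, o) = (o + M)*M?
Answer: -804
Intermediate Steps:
Z(M, o) = M*(M + o) (Z(M, o) = (M + o)*M = M*(M + o))
f(b) = -30 - 6*b (f(b) = -6*(5 + b) = -30 - 6*b)
F(U) = -9 (F(U) = 2 - 1*11 = 2 - 11 = -9)
C(6, -2) + f(-20)*F(-9) = 6 + (-30 - 6*(-20))*(-9) = 6 + (-30 + 120)*(-9) = 6 + 90*(-9) = 6 - 810 = -804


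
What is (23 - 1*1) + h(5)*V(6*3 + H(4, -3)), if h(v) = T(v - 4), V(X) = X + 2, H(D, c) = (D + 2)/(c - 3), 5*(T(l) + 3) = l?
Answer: -156/5 ≈ -31.200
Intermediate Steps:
T(l) = -3 + l/5
H(D, c) = (2 + D)/(-3 + c)
V(X) = 2 + X
h(v) = -19/5 + v/5 (h(v) = -3 + (v - 4)/5 = -3 + (-4 + v)/5 = -3 + (-4/5 + v/5) = -19/5 + v/5)
(23 - 1*1) + h(5)*V(6*3 + H(4, -3)) = (23 - 1*1) + (-19/5 + (1/5)*5)*(2 + (6*3 + (2 + 4)/(-3 - 3))) = (23 - 1) + (-19/5 + 1)*(2 + (18 + 6/(-6))) = 22 - 14*(2 + (18 - 1/6*6))/5 = 22 - 14*(2 + (18 - 1))/5 = 22 - 14*(2 + 17)/5 = 22 - 14/5*19 = 22 - 266/5 = -156/5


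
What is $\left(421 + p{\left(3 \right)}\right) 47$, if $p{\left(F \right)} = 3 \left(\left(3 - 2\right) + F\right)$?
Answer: $20351$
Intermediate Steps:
$p{\left(F \right)} = 3 + 3 F$ ($p{\left(F \right)} = 3 \left(1 + F\right) = 3 + 3 F$)
$\left(421 + p{\left(3 \right)}\right) 47 = \left(421 + \left(3 + 3 \cdot 3\right)\right) 47 = \left(421 + \left(3 + 9\right)\right) 47 = \left(421 + 12\right) 47 = 433 \cdot 47 = 20351$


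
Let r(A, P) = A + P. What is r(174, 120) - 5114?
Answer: -4820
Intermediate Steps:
r(174, 120) - 5114 = (174 + 120) - 5114 = 294 - 5114 = -4820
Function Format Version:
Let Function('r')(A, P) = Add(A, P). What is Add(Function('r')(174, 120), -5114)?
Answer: -4820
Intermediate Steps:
Add(Function('r')(174, 120), -5114) = Add(Add(174, 120), -5114) = Add(294, -5114) = -4820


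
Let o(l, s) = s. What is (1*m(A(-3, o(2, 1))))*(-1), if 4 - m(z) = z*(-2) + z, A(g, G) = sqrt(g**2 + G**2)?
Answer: -4 - sqrt(10) ≈ -7.1623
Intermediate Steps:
A(g, G) = sqrt(G**2 + g**2)
m(z) = 4 + z (m(z) = 4 - (z*(-2) + z) = 4 - (-2*z + z) = 4 - (-1)*z = 4 + z)
(1*m(A(-3, o(2, 1))))*(-1) = (1*(4 + sqrt(1**2 + (-3)**2)))*(-1) = (1*(4 + sqrt(1 + 9)))*(-1) = (1*(4 + sqrt(10)))*(-1) = (4 + sqrt(10))*(-1) = -4 - sqrt(10)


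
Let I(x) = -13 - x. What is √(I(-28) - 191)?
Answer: 4*I*√11 ≈ 13.266*I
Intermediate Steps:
√(I(-28) - 191) = √((-13 - 1*(-28)) - 191) = √((-13 + 28) - 191) = √(15 - 191) = √(-176) = 4*I*√11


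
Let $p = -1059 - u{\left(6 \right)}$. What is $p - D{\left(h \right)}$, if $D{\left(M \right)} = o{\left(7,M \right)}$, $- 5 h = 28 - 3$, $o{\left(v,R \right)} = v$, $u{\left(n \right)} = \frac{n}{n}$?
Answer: $-1067$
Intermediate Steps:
$u{\left(n \right)} = 1$
$p = -1060$ ($p = -1059 - 1 = -1060$)
$h = -5$ ($h = - \frac{28 - 3}{5} = \left(- \frac{1}{5}\right) 25 = -5$)
$D{\left(M \right)} = 7$
$p - D{\left(h \right)} = -1060 - 7 = -1067$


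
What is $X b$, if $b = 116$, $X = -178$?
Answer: $-20648$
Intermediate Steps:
$X b = \left(-178\right) 116 = -20648$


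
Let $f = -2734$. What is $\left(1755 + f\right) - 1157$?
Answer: $-2136$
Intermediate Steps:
$\left(1755 + f\right) - 1157 = \left(1755 - 2734\right) - 1157 = -979 - 1157 = -2136$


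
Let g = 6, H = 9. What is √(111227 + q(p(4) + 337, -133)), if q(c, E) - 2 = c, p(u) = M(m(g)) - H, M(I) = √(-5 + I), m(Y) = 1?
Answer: √(111557 + 2*I) ≈ 334.0 + 0.003*I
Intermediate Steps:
p(u) = -9 + 2*I (p(u) = √(-5 + 1) - 1*9 = √(-4) - 9 = 2*I - 9 = -9 + 2*I)
q(c, E) = 2 + c
√(111227 + q(p(4) + 337, -133)) = √(111227 + (2 + ((-9 + 2*I) + 337))) = √(111227 + (2 + (328 + 2*I))) = √(111227 + (330 + 2*I)) = √(111557 + 2*I)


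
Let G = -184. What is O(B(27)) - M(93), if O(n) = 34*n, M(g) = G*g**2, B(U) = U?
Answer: 1592334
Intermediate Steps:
M(g) = -184*g**2
O(B(27)) - M(93) = 34*27 - (-184)*93**2 = 918 - (-184)*8649 = 918 - 1*(-1591416) = 918 + 1591416 = 1592334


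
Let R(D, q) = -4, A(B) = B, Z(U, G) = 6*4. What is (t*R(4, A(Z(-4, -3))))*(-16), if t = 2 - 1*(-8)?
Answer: 640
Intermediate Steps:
Z(U, G) = 24
t = 10 (t = 2 + 8 = 10)
(t*R(4, A(Z(-4, -3))))*(-16) = (10*(-4))*(-16) = -40*(-16) = 640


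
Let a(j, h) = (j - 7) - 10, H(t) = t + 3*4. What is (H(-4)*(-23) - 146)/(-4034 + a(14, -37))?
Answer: 30/367 ≈ 0.081744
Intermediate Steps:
H(t) = 12 + t (H(t) = t + 12 = 12 + t)
a(j, h) = -17 + j (a(j, h) = (-7 + j) - 10 = -17 + j)
(H(-4)*(-23) - 146)/(-4034 + a(14, -37)) = ((12 - 4)*(-23) - 146)/(-4034 + (-17 + 14)) = (8*(-23) - 146)/(-4034 - 3) = (-184 - 146)/(-4037) = -330*(-1/4037) = 30/367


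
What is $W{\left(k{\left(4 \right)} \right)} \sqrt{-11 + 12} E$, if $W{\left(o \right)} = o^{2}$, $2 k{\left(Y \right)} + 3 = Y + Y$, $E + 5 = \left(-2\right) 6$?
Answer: $- \frac{425}{4} \approx -106.25$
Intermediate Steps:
$E = -17$ ($E = -5 - 12 = -17$)
$k{\left(Y \right)} = - \frac{3}{2} + Y$ ($k{\left(Y \right)} = - \frac{3}{2} + \frac{Y + Y}{2} = - \frac{3}{2} + \frac{2 Y}{2} = - \frac{3}{2} + Y$)
$W{\left(k{\left(4 \right)} \right)} \sqrt{-11 + 12} E = \left(- \frac{3}{2} + 4\right)^{2} \sqrt{-11 + 12} \left(-17\right) = \left(\frac{5}{2}\right)^{2} \sqrt{1} \left(-17\right) = \frac{25}{4} \cdot 1 \left(-17\right) = \frac{25}{4} \left(-17\right) = - \frac{425}{4}$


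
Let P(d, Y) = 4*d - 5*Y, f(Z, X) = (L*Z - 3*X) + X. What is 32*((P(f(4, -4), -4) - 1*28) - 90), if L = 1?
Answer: -1600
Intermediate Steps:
f(Z, X) = Z - 2*X (f(Z, X) = (1*Z - 3*X) + X = (Z - 3*X) + X = Z - 2*X)
P(d, Y) = -5*Y + 4*d
32*((P(f(4, -4), -4) - 1*28) - 90) = 32*(((-5*(-4) + 4*(4 - 2*(-4))) - 1*28) - 90) = 32*(((20 + 4*(4 + 8)) - 28) - 90) = 32*(((20 + 4*12) - 28) - 90) = 32*(((20 + 48) - 28) - 90) = 32*((68 - 28) - 90) = 32*(40 - 90) = 32*(-50) = -1600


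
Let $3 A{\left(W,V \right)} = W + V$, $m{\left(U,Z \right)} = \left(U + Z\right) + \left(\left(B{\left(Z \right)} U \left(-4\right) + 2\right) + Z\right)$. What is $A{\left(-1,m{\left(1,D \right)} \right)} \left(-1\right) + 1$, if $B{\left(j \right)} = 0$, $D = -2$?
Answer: $\frac{5}{3} \approx 1.6667$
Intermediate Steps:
$m{\left(U,Z \right)} = 2 + U + 2 Z$ ($m{\left(U,Z \right)} = \left(U + Z\right) + \left(\left(0 U \left(-4\right) + 2\right) + Z\right) = \left(U + Z\right) + \left(\left(0 \left(-4\right) + 2\right) + Z\right) = \left(U + Z\right) + \left(\left(0 + 2\right) + Z\right) = \left(U + Z\right) + \left(2 + Z\right) = 2 + U + 2 Z$)
$A{\left(W,V \right)} = \frac{V}{3} + \frac{W}{3}$ ($A{\left(W,V \right)} = \frac{W + V}{3} = \frac{V + W}{3} = \frac{V}{3} + \frac{W}{3}$)
$A{\left(-1,m{\left(1,D \right)} \right)} \left(-1\right) + 1 = \left(\frac{2 + 1 + 2 \left(-2\right)}{3} + \frac{1}{3} \left(-1\right)\right) \left(-1\right) + 1 = \left(\frac{2 + 1 - 4}{3} - \frac{1}{3}\right) \left(-1\right) + 1 = \left(\frac{1}{3} \left(-1\right) - \frac{1}{3}\right) \left(-1\right) + 1 = \left(- \frac{1}{3} - \frac{1}{3}\right) \left(-1\right) + 1 = \left(- \frac{2}{3}\right) \left(-1\right) + 1 = \frac{2}{3} + 1 = \frac{5}{3}$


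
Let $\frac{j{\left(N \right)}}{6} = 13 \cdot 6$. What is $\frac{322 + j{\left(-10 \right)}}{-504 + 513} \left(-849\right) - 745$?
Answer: $- \frac{225805}{3} \approx -75268.0$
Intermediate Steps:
$j{\left(N \right)} = 468$ ($j{\left(N \right)} = 6 \cdot 13 \cdot 6 = 6 \cdot 78 = 468$)
$\frac{322 + j{\left(-10 \right)}}{-504 + 513} \left(-849\right) - 745 = \frac{322 + 468}{-504 + 513} \left(-849\right) - 745 = \frac{790}{9} \left(-849\right) - 745 = - \frac{223570}{3} - 745 = - \frac{225805}{3}$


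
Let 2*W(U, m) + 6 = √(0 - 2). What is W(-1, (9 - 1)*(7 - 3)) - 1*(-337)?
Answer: 334 + I*√2/2 ≈ 334.0 + 0.70711*I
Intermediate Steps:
W(U, m) = -3 + I*√2/2 (W(U, m) = -3 + √(0 - 2)/2 = -3 + √(-2)/2 = -3 + (I*√2)/2 = -3 + I*√2/2)
W(-1, (9 - 1)*(7 - 3)) - 1*(-337) = (-3 + I*√2/2) - 1*(-337) = (-3 + I*√2/2) + 337 = 334 + I*√2/2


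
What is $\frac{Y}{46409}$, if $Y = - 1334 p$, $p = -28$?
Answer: $\frac{37352}{46409} \approx 0.80484$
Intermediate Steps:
$Y = 37352$ ($Y = \left(-1334\right) \left(-28\right) = 37352$)
$\frac{Y}{46409} = \frac{37352}{46409}$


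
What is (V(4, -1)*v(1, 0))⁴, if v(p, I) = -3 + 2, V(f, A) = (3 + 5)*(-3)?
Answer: 331776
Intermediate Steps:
V(f, A) = -24 (V(f, A) = 8*(-3) = -24)
v(p, I) = -1
(V(4, -1)*v(1, 0))⁴ = (-24*(-1))⁴ = 24⁴ = 331776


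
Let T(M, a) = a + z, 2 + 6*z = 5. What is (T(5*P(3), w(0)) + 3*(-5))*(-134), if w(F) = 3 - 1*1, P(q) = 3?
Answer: 1675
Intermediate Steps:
z = ½ (z = -⅓ + (⅙)*5 = -⅓ + ⅚ = ½ ≈ 0.50000)
w(F) = 2 (w(F) = 3 - 1 = 2)
T(M, a) = ½ + a (T(M, a) = a + ½ = ½ + a)
(T(5*P(3), w(0)) + 3*(-5))*(-134) = ((½ + 2) + 3*(-5))*(-134) = (5/2 - 15)*(-134) = -25/2*(-134) = 1675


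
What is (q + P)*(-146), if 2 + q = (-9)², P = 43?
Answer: -17812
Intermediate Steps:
q = 79 (q = -2 + (-9)² = -2 + 81 = 79)
(q + P)*(-146) = (79 + 43)*(-146) = 122*(-146) = -17812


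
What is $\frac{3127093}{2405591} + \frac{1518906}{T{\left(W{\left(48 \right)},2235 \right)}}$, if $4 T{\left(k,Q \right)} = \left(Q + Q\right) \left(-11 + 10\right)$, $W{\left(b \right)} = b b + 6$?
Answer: $- \frac{16332760971}{12027955} \approx -1357.9$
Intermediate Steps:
$W{\left(b \right)} = 6 + b^{2}$ ($W{\left(b \right)} = b^{2} + 6 = 6 + b^{2}$)
$T{\left(k,Q \right)} = - \frac{Q}{2}$ ($T{\left(k,Q \right)} = \frac{\left(Q + Q\right) \left(-11 + 10\right)}{4} = \frac{2 Q \left(-1\right)}{4} = \frac{\left(-2\right) Q}{4} = - \frac{Q}{2}$)
$\frac{3127093}{2405591} + \frac{1518906}{T{\left(W{\left(48 \right)},2235 \right)}} = \frac{3127093}{2405591} + \frac{1518906}{\left(- \frac{1}{2}\right) 2235} = 3127093 \cdot \frac{1}{2405591} + \frac{1518906}{- \frac{2235}{2}} = \frac{3127093}{2405591} + 1518906 \left(- \frac{2}{2235}\right) = \frac{3127093}{2405591} - \frac{6796}{5} = - \frac{16332760971}{12027955}$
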